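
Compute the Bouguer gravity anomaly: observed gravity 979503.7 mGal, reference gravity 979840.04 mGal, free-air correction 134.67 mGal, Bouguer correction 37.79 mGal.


BA = g_obs - g_ref + FAC - BC
= 979503.7 - 979840.04 + 134.67 - 37.79
= -239.46 mGal

-239.46


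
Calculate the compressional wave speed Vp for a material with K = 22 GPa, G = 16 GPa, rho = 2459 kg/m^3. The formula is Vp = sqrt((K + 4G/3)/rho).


First compute the effective modulus:
K + 4G/3 = 22e9 + 4*16e9/3 = 43333333333.33 Pa
Then divide by density:
43333333333.33 / 2459 = 17622339.7045 Pa/(kg/m^3)
Take the square root:
Vp = sqrt(17622339.7045) = 4197.9 m/s

4197.9


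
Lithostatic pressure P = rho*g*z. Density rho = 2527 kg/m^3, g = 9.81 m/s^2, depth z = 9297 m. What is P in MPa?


P = rho * g * z / 1e6
= 2527 * 9.81 * 9297 / 1e6
= 230471421.39 / 1e6
= 230.4714 MPa

230.4714


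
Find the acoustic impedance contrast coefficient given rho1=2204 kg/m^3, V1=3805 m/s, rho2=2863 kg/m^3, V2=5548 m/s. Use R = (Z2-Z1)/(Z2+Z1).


Z1 = 2204 * 3805 = 8386220
Z2 = 2863 * 5548 = 15883924
R = (15883924 - 8386220) / (15883924 + 8386220) = 7497704 / 24270144 = 0.3089

0.3089


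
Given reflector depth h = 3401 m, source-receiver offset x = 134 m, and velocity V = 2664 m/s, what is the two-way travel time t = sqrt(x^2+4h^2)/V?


x^2 + 4h^2 = 134^2 + 4*3401^2 = 17956 + 46267204 = 46285160
sqrt(46285160) = 6803.3198
t = 6803.3198 / 2664 = 2.5538 s

2.5538


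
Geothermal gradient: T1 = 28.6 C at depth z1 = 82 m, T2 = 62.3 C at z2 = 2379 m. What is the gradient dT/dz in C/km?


dT = 62.3 - 28.6 = 33.7 C
dz = 2379 - 82 = 2297 m
gradient = dT/dz * 1000 = 33.7/2297 * 1000 = 14.6713 C/km

14.6713


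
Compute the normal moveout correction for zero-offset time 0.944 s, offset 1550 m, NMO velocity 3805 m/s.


x/Vnmo = 1550/3805 = 0.407359
(x/Vnmo)^2 = 0.165941
t0^2 = 0.891136
sqrt(0.891136 + 0.165941) = 1.028143
dt = 1.028143 - 0.944 = 0.084143

0.084143


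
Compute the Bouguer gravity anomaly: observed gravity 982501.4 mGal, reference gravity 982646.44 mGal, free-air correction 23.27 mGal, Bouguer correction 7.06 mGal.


BA = g_obs - g_ref + FAC - BC
= 982501.4 - 982646.44 + 23.27 - 7.06
= -128.83 mGal

-128.83


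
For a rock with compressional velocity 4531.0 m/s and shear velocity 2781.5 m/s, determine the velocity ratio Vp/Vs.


Vp/Vs = 4531.0 / 2781.5
= 1.629

1.629


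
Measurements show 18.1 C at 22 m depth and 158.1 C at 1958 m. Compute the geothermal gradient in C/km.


dT = 158.1 - 18.1 = 140.0 C
dz = 1958 - 22 = 1936 m
gradient = dT/dz * 1000 = 140.0/1936 * 1000 = 72.314 C/km

72.314


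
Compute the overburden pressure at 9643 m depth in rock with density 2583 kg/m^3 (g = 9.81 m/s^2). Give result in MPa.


P = rho * g * z / 1e6
= 2583 * 9.81 * 9643 / 1e6
= 244346194.89 / 1e6
= 244.3462 MPa

244.3462


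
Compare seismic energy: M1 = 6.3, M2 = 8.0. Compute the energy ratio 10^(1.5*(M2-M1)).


M2 - M1 = 8.0 - 6.3 = 1.7
1.5 * 1.7 = 2.55
ratio = 10^2.55 = 354.81

354.81


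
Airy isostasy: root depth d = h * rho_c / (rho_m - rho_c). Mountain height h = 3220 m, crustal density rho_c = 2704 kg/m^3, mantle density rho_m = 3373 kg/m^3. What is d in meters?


rho_m - rho_c = 3373 - 2704 = 669
d = 3220 * 2704 / 669
= 8706880 / 669
= 13014.77 m

13014.77


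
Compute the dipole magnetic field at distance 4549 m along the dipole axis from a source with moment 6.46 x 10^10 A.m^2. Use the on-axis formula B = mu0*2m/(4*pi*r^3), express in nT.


m = 6.46 x 10^10 = 64600000000 A.m^2
2m = 129200000000 A.m^2
r^3 = 4549^3 = 94134281149
B = (4pi*10^-7) * 129200000000 / (4*pi * 94134281149) * 1e9
= 162357.508338 / 1182926264434.62 * 1e9
= 137.2507 nT

137.2507


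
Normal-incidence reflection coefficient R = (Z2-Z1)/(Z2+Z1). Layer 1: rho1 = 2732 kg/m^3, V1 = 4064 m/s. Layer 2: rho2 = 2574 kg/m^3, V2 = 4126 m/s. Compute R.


Z1 = 2732 * 4064 = 11102848
Z2 = 2574 * 4126 = 10620324
R = (10620324 - 11102848) / (10620324 + 11102848) = -482524 / 21723172 = -0.0222

-0.0222


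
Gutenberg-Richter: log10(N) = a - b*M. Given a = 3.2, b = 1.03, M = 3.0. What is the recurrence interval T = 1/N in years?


log10(N) = 3.2 - 1.03*3.0 = 0.11
N = 10^0.11 = 1.28825
T = 1/N = 1/1.28825 = 0.7762 years

0.7762


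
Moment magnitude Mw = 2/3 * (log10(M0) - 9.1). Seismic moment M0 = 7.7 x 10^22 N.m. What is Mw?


log10(M0) = log10(7.7 x 10^22) = 22.8865
Mw = 2/3 * (22.8865 - 9.1)
= 2/3 * 13.7865
= 9.19

9.19


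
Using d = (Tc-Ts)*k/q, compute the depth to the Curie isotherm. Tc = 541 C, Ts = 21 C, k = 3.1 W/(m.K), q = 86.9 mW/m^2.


T_Curie - T_surf = 541 - 21 = 520 C
Convert q to W/m^2: 86.9 mW/m^2 = 0.0869 W/m^2
d = 520 * 3.1 / 0.0869 = 18550.06 m

18550.06


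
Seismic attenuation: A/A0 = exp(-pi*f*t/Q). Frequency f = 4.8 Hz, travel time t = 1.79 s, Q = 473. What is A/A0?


pi*f*t/Q = pi*4.8*1.79/473 = 0.057067
A/A0 = exp(-0.057067) = 0.944531

0.944531


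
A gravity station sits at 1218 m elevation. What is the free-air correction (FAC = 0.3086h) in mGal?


FAC = 0.3086 * h
= 0.3086 * 1218
= 375.8748 mGal

375.8748


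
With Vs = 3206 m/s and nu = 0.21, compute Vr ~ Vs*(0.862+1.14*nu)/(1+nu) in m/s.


Numerator factor = 0.862 + 1.14*0.21 = 1.1014
Denominator = 1 + 0.21 = 1.21
Vr = 3206 * 1.1014 / 1.21 = 2918.25 m/s

2918.25


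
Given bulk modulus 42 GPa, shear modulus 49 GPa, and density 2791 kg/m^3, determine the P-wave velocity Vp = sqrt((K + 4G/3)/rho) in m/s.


First compute the effective modulus:
K + 4G/3 = 42e9 + 4*49e9/3 = 107333333333.33 Pa
Then divide by density:
107333333333.33 / 2791 = 38456944.9421 Pa/(kg/m^3)
Take the square root:
Vp = sqrt(38456944.9421) = 6201.37 m/s

6201.37


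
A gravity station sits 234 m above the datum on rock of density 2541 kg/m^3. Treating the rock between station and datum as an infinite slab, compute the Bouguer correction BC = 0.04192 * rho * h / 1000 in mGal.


BC = 0.04192 * rho * h / 1000
= 0.04192 * 2541 * 234 / 1000
= 24.9254 mGal

24.9254


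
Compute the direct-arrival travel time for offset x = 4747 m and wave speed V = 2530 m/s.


t = x / V
= 4747 / 2530
= 1.8763 s

1.8763


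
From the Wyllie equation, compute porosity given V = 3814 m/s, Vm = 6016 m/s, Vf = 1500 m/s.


1/V - 1/Vm = 1/3814 - 1/6016 = 9.597e-05
1/Vf - 1/Vm = 1/1500 - 1/6016 = 0.00050044
phi = 9.597e-05 / 0.00050044 = 0.1918

0.1918


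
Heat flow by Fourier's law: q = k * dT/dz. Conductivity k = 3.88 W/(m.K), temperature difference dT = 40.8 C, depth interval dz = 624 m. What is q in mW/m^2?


q = k * dT / dz * 1000
= 3.88 * 40.8 / 624 * 1000
= 0.253692 * 1000
= 253.6923 mW/m^2

253.6923


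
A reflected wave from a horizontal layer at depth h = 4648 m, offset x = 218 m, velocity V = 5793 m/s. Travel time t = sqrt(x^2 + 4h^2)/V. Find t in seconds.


x^2 + 4h^2 = 218^2 + 4*4648^2 = 47524 + 86415616 = 86463140
sqrt(86463140) = 9298.5558
t = 9298.5558 / 5793 = 1.6051 s

1.6051


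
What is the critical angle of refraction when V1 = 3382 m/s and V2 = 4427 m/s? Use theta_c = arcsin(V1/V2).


V1/V2 = 3382/4427 = 0.763948
theta_c = arcsin(0.763948) = 49.8135 degrees

49.8135


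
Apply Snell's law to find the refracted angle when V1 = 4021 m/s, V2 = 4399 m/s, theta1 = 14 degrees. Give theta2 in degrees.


sin(theta1) = sin(14 deg) = 0.241922
sin(theta2) = V2/V1 * sin(theta1) = 4399/4021 * 0.241922 = 0.264664
theta2 = arcsin(0.264664) = 15.347 degrees

15.347


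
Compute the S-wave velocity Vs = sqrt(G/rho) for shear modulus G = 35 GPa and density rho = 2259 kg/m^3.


Convert G to Pa: G = 35e9 Pa
Compute G/rho = 35e9 / 2259 = 15493581.2306
Vs = sqrt(15493581.2306) = 3936.19 m/s

3936.19


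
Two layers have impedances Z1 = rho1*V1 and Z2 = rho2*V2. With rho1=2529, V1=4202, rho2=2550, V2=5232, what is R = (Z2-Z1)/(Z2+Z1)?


Z1 = 2529 * 4202 = 10626858
Z2 = 2550 * 5232 = 13341600
R = (13341600 - 10626858) / (13341600 + 10626858) = 2714742 / 23968458 = 0.1133

0.1133


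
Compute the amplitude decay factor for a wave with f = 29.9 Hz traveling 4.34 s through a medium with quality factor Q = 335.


pi*f*t/Q = pi*29.9*4.34/335 = 1.216931
A/A0 = exp(-1.216931) = 0.296138

0.296138


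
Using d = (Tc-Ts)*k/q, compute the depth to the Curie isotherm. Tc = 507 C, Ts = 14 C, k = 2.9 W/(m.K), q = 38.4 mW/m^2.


T_Curie - T_surf = 507 - 14 = 493 C
Convert q to W/m^2: 38.4 mW/m^2 = 0.0384 W/m^2
d = 493 * 2.9 / 0.0384 = 37231.77 m

37231.77


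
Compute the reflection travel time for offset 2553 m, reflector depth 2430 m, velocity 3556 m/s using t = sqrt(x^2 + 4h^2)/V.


x^2 + 4h^2 = 2553^2 + 4*2430^2 = 6517809 + 23619600 = 30137409
sqrt(30137409) = 5489.7549
t = 5489.7549 / 3556 = 1.5438 s

1.5438


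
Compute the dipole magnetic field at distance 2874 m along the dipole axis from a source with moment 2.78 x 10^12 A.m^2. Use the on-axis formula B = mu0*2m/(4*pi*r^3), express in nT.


m = 2.78 x 10^12 = 2780000000000 A.m^2
2m = 5560000000000 A.m^2
r^3 = 2874^3 = 23738883624
B = (4pi*10^-7) * 5560000000000 / (4*pi * 23738883624) * 1e9
= 6986902.061584 / 298311609590.33 * 1e9
= 23421.4889 nT

23421.4889


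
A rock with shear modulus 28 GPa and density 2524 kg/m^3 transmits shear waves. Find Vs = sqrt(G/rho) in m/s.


Convert G to Pa: G = 28e9 Pa
Compute G/rho = 28e9 / 2524 = 11093502.3772
Vs = sqrt(11093502.3772) = 3330.69 m/s

3330.69


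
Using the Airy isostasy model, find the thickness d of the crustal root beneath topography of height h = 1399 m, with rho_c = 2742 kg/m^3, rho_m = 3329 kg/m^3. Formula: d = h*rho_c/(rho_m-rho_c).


rho_m - rho_c = 3329 - 2742 = 587
d = 1399 * 2742 / 587
= 3836058 / 587
= 6535.02 m

6535.02


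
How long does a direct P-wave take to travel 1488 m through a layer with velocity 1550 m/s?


t = x / V
= 1488 / 1550
= 0.96 s

0.96


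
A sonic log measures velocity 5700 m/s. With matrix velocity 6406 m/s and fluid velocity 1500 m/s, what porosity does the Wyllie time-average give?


1/V - 1/Vm = 1/5700 - 1/6406 = 1.933e-05
1/Vf - 1/Vm = 1/1500 - 1/6406 = 0.00051056
phi = 1.933e-05 / 0.00051056 = 0.0379

0.0379


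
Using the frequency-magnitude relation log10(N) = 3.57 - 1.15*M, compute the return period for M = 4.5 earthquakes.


log10(N) = 3.57 - 1.15*4.5 = -1.605
N = 10^-1.605 = 0.024831
T = 1/N = 1/0.024831 = 40.2717 years

40.2717


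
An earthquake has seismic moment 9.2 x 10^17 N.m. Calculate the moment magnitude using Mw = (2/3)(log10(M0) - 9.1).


log10(M0) = log10(9.2 x 10^17) = 17.9638
Mw = 2/3 * (17.9638 - 9.1)
= 2/3 * 8.8638
= 5.91

5.91


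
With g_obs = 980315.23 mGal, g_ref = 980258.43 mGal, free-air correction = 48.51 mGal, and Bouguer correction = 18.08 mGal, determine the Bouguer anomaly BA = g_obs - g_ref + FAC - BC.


BA = g_obs - g_ref + FAC - BC
= 980315.23 - 980258.43 + 48.51 - 18.08
= 87.23 mGal

87.23


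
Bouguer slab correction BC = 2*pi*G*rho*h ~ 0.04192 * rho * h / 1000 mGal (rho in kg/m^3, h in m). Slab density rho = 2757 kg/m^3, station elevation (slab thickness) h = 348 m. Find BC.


BC = 0.04192 * rho * h / 1000
= 0.04192 * 2757 * 348 / 1000
= 40.2196 mGal

40.2196


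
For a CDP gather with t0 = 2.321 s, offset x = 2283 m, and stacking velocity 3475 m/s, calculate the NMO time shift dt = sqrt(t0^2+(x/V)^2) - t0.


x/Vnmo = 2283/3475 = 0.656978
(x/Vnmo)^2 = 0.431621
t0^2 = 5.387041
sqrt(5.387041 + 0.431621) = 2.41219
dt = 2.41219 - 2.321 = 0.09119

0.09119


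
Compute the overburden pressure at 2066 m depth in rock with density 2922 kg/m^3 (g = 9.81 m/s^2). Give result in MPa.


P = rho * g * z / 1e6
= 2922 * 9.81 * 2066 / 1e6
= 59221518.12 / 1e6
= 59.2215 MPa

59.2215


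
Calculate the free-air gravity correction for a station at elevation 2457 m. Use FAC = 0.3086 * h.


FAC = 0.3086 * h
= 0.3086 * 2457
= 758.2302 mGal

758.2302


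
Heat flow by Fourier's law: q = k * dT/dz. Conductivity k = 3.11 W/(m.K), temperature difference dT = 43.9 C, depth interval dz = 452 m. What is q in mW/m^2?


q = k * dT / dz * 1000
= 3.11 * 43.9 / 452 * 1000
= 0.302055 * 1000
= 302.0553 mW/m^2

302.0553


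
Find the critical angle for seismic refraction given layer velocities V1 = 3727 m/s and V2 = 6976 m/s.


V1/V2 = 3727/6976 = 0.53426
theta_c = arcsin(0.53426) = 32.2938 degrees

32.2938


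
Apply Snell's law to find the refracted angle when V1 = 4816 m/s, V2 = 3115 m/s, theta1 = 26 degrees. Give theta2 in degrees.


sin(theta1) = sin(26 deg) = 0.438371
sin(theta2) = V2/V1 * sin(theta1) = 3115/4816 * 0.438371 = 0.283539
theta2 = arcsin(0.283539) = 16.4716 degrees

16.4716


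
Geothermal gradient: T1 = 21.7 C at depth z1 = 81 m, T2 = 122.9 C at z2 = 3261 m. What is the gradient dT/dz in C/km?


dT = 122.9 - 21.7 = 101.2 C
dz = 3261 - 81 = 3180 m
gradient = dT/dz * 1000 = 101.2/3180 * 1000 = 31.8239 C/km

31.8239


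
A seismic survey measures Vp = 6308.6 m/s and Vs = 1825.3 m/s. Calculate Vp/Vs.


Vp/Vs = 6308.6 / 1825.3
= 3.4562

3.4562


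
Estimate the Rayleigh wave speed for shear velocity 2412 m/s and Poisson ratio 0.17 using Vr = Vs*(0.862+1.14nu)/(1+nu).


Numerator factor = 0.862 + 1.14*0.17 = 1.0558
Denominator = 1 + 0.17 = 1.17
Vr = 2412 * 1.0558 / 1.17 = 2176.57 m/s

2176.57


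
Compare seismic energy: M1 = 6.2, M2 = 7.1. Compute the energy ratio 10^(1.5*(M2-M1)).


M2 - M1 = 7.1 - 6.2 = 0.9
1.5 * 0.9 = 1.35
ratio = 10^1.35 = 22.39

22.39


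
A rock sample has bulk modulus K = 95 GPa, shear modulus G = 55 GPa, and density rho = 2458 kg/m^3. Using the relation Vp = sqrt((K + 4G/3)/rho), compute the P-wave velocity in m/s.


First compute the effective modulus:
K + 4G/3 = 95e9 + 4*55e9/3 = 168333333333.33 Pa
Then divide by density:
168333333333.33 / 2458 = 68483862.2186 Pa/(kg/m^3)
Take the square root:
Vp = sqrt(68483862.2186) = 8275.5 m/s

8275.5


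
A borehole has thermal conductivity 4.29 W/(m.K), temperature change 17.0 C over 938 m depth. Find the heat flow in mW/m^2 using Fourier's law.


q = k * dT / dz * 1000
= 4.29 * 17.0 / 938 * 1000
= 0.077751 * 1000
= 77.7505 mW/m^2

77.7505


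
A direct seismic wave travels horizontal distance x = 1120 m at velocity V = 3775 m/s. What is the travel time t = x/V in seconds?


t = x / V
= 1120 / 3775
= 0.2967 s

0.2967


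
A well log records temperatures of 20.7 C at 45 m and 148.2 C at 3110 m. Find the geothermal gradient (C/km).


dT = 148.2 - 20.7 = 127.5 C
dz = 3110 - 45 = 3065 m
gradient = dT/dz * 1000 = 127.5/3065 * 1000 = 41.5987 C/km

41.5987


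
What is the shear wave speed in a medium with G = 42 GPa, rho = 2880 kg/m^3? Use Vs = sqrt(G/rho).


Convert G to Pa: G = 42e9 Pa
Compute G/rho = 42e9 / 2880 = 14583333.3333
Vs = sqrt(14583333.3333) = 3818.81 m/s

3818.81


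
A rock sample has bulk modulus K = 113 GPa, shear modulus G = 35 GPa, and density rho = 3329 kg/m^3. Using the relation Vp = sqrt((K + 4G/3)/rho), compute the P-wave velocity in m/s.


First compute the effective modulus:
K + 4G/3 = 113e9 + 4*35e9/3 = 159666666666.67 Pa
Then divide by density:
159666666666.67 / 3329 = 47962351.0564 Pa/(kg/m^3)
Take the square root:
Vp = sqrt(47962351.0564) = 6925.49 m/s

6925.49


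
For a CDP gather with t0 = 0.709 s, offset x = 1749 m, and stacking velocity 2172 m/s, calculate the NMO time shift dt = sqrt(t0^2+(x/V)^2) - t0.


x/Vnmo = 1749/2172 = 0.805249
(x/Vnmo)^2 = 0.648425
t0^2 = 0.502681
sqrt(0.502681 + 0.648425) = 1.072896
dt = 1.072896 - 0.709 = 0.363896

0.363896


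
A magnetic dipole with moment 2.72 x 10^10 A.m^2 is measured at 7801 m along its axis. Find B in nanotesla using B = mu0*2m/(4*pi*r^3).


m = 2.72 x 10^10 = 27200000000 A.m^2
2m = 54400000000 A.m^2
r^3 = 7801^3 = 474734543401
B = (4pi*10^-7) * 54400000000 / (4*pi * 474734543401) * 1e9
= 68361.056142 / 5965690215815.55 * 1e9
= 11.459 nT

11.459


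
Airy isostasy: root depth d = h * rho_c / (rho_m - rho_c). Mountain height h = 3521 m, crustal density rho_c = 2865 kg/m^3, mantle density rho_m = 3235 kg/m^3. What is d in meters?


rho_m - rho_c = 3235 - 2865 = 370
d = 3521 * 2865 / 370
= 10087665 / 370
= 27263.96 m

27263.96


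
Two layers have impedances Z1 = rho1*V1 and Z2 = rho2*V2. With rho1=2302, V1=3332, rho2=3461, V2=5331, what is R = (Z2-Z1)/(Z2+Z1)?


Z1 = 2302 * 3332 = 7670264
Z2 = 3461 * 5331 = 18450591
R = (18450591 - 7670264) / (18450591 + 7670264) = 10780327 / 26120855 = 0.4127

0.4127


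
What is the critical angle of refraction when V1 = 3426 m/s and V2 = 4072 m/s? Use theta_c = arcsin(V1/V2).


V1/V2 = 3426/4072 = 0.841356
theta_c = arcsin(0.841356) = 57.2835 degrees

57.2835


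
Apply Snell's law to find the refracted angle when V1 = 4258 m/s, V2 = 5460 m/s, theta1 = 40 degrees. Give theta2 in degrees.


sin(theta1) = sin(40 deg) = 0.642788
sin(theta2) = V2/V1 * sin(theta1) = 5460/4258 * 0.642788 = 0.824242
theta2 = arcsin(0.824242) = 55.5117 degrees

55.5117


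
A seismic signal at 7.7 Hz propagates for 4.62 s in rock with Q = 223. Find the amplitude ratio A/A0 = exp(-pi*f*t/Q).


pi*f*t/Q = pi*7.7*4.62/223 = 0.501162
A/A0 = exp(-0.501162) = 0.605827

0.605827


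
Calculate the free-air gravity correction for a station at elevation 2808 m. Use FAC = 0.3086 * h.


FAC = 0.3086 * h
= 0.3086 * 2808
= 866.5488 mGal

866.5488


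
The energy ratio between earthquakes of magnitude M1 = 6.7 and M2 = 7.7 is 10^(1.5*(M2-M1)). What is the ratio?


M2 - M1 = 7.7 - 6.7 = 1.0
1.5 * 1.0 = 1.5
ratio = 10^1.5 = 31.62

31.62


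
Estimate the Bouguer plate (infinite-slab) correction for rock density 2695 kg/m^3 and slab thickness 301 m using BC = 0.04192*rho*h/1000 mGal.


BC = 0.04192 * rho * h / 1000
= 0.04192 * 2695 * 301 / 1000
= 34.0053 mGal

34.0053


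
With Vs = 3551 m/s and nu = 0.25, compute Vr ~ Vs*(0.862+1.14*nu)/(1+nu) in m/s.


Numerator factor = 0.862 + 1.14*0.25 = 1.147
Denominator = 1 + 0.25 = 1.25
Vr = 3551 * 1.147 / 1.25 = 3258.4 m/s

3258.4


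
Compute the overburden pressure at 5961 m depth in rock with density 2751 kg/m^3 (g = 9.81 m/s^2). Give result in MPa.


P = rho * g * z / 1e6
= 2751 * 9.81 * 5961 / 1e6
= 160871354.91 / 1e6
= 160.8714 MPa

160.8714


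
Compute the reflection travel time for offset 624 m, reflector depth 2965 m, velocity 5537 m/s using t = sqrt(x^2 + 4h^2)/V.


x^2 + 4h^2 = 624^2 + 4*2965^2 = 389376 + 35164900 = 35554276
sqrt(35554276) = 5962.7406
t = 5962.7406 / 5537 = 1.0769 s

1.0769


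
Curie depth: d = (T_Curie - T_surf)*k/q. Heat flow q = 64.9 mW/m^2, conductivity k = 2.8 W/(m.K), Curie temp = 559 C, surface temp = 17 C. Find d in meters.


T_Curie - T_surf = 559 - 17 = 542 C
Convert q to W/m^2: 64.9 mW/m^2 = 0.0649 W/m^2
d = 542 * 2.8 / 0.0649 = 23383.67 m

23383.67


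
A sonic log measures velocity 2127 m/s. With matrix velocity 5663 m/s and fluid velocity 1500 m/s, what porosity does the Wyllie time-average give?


1/V - 1/Vm = 1/2127 - 1/5663 = 0.00029356
1/Vf - 1/Vm = 1/1500 - 1/5663 = 0.00049008
phi = 0.00029356 / 0.00049008 = 0.599

0.599


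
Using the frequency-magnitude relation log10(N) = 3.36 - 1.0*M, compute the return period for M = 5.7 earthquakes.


log10(N) = 3.36 - 1.0*5.7 = -2.34
N = 10^-2.34 = 0.004571
T = 1/N = 1/0.004571 = 218.7762 years

218.7762


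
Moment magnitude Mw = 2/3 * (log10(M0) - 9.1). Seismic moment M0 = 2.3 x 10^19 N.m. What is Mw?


log10(M0) = log10(2.3 x 10^19) = 19.3617
Mw = 2/3 * (19.3617 - 9.1)
= 2/3 * 10.2617
= 6.84

6.84


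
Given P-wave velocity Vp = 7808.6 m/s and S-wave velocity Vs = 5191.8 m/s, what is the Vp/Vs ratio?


Vp/Vs = 7808.6 / 5191.8
= 1.504

1.504


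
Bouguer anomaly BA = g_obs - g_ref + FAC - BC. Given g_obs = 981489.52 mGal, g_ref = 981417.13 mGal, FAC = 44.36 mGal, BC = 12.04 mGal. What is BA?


BA = g_obs - g_ref + FAC - BC
= 981489.52 - 981417.13 + 44.36 - 12.04
= 104.71 mGal

104.71


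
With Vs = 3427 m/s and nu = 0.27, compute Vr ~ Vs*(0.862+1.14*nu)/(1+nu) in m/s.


Numerator factor = 0.862 + 1.14*0.27 = 1.1698
Denominator = 1 + 0.27 = 1.27
Vr = 3427 * 1.1698 / 1.27 = 3156.62 m/s

3156.62


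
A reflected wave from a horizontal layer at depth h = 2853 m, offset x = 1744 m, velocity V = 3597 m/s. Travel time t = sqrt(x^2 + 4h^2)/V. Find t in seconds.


x^2 + 4h^2 = 1744^2 + 4*2853^2 = 3041536 + 32558436 = 35599972
sqrt(35599972) = 5966.5712
t = 5966.5712 / 3597 = 1.6588 s

1.6588


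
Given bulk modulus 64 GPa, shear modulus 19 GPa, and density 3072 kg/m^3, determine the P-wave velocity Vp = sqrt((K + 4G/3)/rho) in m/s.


First compute the effective modulus:
K + 4G/3 = 64e9 + 4*19e9/3 = 89333333333.33 Pa
Then divide by density:
89333333333.33 / 3072 = 29079861.1111 Pa/(kg/m^3)
Take the square root:
Vp = sqrt(29079861.1111) = 5392.57 m/s

5392.57


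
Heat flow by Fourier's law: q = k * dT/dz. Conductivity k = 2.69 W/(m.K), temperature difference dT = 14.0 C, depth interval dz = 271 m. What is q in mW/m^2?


q = k * dT / dz * 1000
= 2.69 * 14.0 / 271 * 1000
= 0.138967 * 1000
= 138.9668 mW/m^2

138.9668


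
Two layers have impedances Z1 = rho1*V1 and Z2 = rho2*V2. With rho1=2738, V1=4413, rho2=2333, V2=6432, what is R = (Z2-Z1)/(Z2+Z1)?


Z1 = 2738 * 4413 = 12082794
Z2 = 2333 * 6432 = 15005856
R = (15005856 - 12082794) / (15005856 + 12082794) = 2923062 / 27088650 = 0.1079

0.1079


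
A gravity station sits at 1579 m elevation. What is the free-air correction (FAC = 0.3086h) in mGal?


FAC = 0.3086 * h
= 0.3086 * 1579
= 487.2794 mGal

487.2794


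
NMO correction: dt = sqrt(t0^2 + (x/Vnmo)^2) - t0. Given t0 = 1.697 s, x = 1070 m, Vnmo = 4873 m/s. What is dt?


x/Vnmo = 1070/4873 = 0.219577
(x/Vnmo)^2 = 0.048214
t0^2 = 2.879809
sqrt(2.879809 + 0.048214) = 1.711147
dt = 1.711147 - 1.697 = 0.014147

0.014147


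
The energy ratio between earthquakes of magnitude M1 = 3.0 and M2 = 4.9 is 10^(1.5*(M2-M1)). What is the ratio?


M2 - M1 = 4.9 - 3.0 = 1.9
1.5 * 1.9 = 2.85
ratio = 10^2.85 = 707.95

707.95


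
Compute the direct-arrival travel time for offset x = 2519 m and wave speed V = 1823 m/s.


t = x / V
= 2519 / 1823
= 1.3818 s

1.3818


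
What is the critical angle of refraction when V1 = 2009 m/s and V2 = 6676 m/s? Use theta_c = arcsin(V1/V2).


V1/V2 = 2009/6676 = 0.300929
theta_c = arcsin(0.300929) = 17.5134 degrees

17.5134


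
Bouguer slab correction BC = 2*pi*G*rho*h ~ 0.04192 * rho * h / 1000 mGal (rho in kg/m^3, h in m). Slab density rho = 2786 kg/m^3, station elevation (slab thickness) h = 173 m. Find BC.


BC = 0.04192 * rho * h / 1000
= 0.04192 * 2786 * 173 / 1000
= 20.2045 mGal

20.2045


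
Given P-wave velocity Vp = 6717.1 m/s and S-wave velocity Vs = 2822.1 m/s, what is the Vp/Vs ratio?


Vp/Vs = 6717.1 / 2822.1
= 2.3802

2.3802


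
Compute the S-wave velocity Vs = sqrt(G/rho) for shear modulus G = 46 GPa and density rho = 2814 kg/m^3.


Convert G to Pa: G = 46e9 Pa
Compute G/rho = 46e9 / 2814 = 16346837.2424
Vs = sqrt(16346837.2424) = 4043.12 m/s

4043.12


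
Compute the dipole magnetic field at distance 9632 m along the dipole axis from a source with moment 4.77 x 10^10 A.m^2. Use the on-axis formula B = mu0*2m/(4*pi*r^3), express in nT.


m = 4.77 x 10^10 = 47700000000 A.m^2
2m = 95400000000 A.m^2
r^3 = 9632^3 = 893612883968
B = (4pi*10^-7) * 95400000000 / (4*pi * 893612883968) * 1e9
= 119883.175661 / 11229470685708.23 * 1e9
= 10.6758 nT

10.6758


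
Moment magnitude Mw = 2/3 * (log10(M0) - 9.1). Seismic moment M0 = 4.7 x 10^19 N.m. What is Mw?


log10(M0) = log10(4.7 x 10^19) = 19.6721
Mw = 2/3 * (19.6721 - 9.1)
= 2/3 * 10.5721
= 7.05

7.05


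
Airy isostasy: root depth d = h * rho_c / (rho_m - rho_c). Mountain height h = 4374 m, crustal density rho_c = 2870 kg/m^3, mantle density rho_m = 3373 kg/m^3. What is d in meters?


rho_m - rho_c = 3373 - 2870 = 503
d = 4374 * 2870 / 503
= 12553380 / 503
= 24957.02 m

24957.02


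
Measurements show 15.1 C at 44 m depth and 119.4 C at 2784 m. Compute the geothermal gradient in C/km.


dT = 119.4 - 15.1 = 104.3 C
dz = 2784 - 44 = 2740 m
gradient = dT/dz * 1000 = 104.3/2740 * 1000 = 38.0657 C/km

38.0657


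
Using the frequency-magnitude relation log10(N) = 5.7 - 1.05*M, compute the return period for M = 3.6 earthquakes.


log10(N) = 5.7 - 1.05*3.6 = 1.92
N = 10^1.92 = 83.176377
T = 1/N = 1/83.176377 = 0.012 years

0.012


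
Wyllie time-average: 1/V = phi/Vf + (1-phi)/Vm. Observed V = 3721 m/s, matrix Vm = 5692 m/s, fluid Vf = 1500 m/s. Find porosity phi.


1/V - 1/Vm = 1/3721 - 1/5692 = 9.306e-05
1/Vf - 1/Vm = 1/1500 - 1/5692 = 0.00049098
phi = 9.306e-05 / 0.00049098 = 0.1895

0.1895


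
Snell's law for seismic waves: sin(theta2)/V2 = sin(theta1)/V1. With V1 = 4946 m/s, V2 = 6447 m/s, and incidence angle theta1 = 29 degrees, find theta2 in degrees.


sin(theta1) = sin(29 deg) = 0.48481
sin(theta2) = V2/V1 * sin(theta1) = 6447/4946 * 0.48481 = 0.631938
theta2 = arcsin(0.631938) = 39.1933 degrees

39.1933


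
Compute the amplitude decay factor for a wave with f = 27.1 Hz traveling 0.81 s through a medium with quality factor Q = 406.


pi*f*t/Q = pi*27.1*0.81/406 = 0.169855
A/A0 = exp(-0.169855) = 0.843787

0.843787


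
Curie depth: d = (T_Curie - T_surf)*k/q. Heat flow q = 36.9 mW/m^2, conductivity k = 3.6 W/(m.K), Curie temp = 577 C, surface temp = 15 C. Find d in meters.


T_Curie - T_surf = 577 - 15 = 562 C
Convert q to W/m^2: 36.9 mW/m^2 = 0.0369 W/m^2
d = 562 * 3.6 / 0.0369 = 54829.27 m

54829.27


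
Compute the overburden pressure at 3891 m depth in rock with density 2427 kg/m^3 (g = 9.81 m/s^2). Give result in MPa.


P = rho * g * z / 1e6
= 2427 * 9.81 * 3891 / 1e6
= 92640313.17 / 1e6
= 92.6403 MPa

92.6403


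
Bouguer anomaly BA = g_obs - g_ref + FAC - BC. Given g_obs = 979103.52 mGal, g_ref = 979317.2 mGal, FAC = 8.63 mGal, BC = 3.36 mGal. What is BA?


BA = g_obs - g_ref + FAC - BC
= 979103.52 - 979317.2 + 8.63 - 3.36
= -208.41 mGal

-208.41


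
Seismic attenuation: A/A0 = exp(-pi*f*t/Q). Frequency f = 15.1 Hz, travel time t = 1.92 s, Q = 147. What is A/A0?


pi*f*t/Q = pi*15.1*1.92/147 = 0.619599
A/A0 = exp(-0.619599) = 0.53816

0.53816


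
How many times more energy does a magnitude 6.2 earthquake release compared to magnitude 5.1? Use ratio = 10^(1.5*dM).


M2 - M1 = 6.2 - 5.1 = 1.1
1.5 * 1.1 = 1.65
ratio = 10^1.65 = 44.67

44.67


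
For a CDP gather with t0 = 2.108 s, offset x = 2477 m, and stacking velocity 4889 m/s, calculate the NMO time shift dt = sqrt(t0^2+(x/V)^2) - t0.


x/Vnmo = 2477/4889 = 0.506648
(x/Vnmo)^2 = 0.256692
t0^2 = 4.443664
sqrt(4.443664 + 0.256692) = 2.16803
dt = 2.16803 - 2.108 = 0.06003

0.06003


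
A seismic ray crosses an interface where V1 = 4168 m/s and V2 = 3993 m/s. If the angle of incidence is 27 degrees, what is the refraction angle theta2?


sin(theta1) = sin(27 deg) = 0.45399
sin(theta2) = V2/V1 * sin(theta1) = 3993/4168 * 0.45399 = 0.434929
theta2 = arcsin(0.434929) = 25.7808 degrees

25.7808


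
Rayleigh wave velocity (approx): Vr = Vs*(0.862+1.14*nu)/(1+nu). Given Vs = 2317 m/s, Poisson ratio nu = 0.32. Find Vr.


Numerator factor = 0.862 + 1.14*0.32 = 1.2268
Denominator = 1 + 0.32 = 1.32
Vr = 2317 * 1.2268 / 1.32 = 2153.41 m/s

2153.41


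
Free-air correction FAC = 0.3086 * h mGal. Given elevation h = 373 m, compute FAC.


FAC = 0.3086 * h
= 0.3086 * 373
= 115.1078 mGal

115.1078


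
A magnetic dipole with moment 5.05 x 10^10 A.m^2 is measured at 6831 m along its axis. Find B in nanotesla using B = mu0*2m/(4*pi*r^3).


m = 5.05 x 10^10 = 50500000000 A.m^2
2m = 101000000000 A.m^2
r^3 = 6831^3 = 318751954191
B = (4pi*10^-7) * 101000000000 / (4*pi * 318751954191) * 1e9
= 126920.343205 / 4005555190415.34 * 1e9
= 31.6861 nT

31.6861


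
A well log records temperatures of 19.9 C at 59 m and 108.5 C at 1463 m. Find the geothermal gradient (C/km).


dT = 108.5 - 19.9 = 88.6 C
dz = 1463 - 59 = 1404 m
gradient = dT/dz * 1000 = 88.6/1404 * 1000 = 63.1054 C/km

63.1054


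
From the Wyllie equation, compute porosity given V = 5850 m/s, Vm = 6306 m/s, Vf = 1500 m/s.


1/V - 1/Vm = 1/5850 - 1/6306 = 1.236e-05
1/Vf - 1/Vm = 1/1500 - 1/6306 = 0.00050809
phi = 1.236e-05 / 0.00050809 = 0.0243

0.0243


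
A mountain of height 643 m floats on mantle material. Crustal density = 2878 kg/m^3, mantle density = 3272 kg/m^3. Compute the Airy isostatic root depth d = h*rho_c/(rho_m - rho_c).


rho_m - rho_c = 3272 - 2878 = 394
d = 643 * 2878 / 394
= 1850554 / 394
= 4696.84 m

4696.84


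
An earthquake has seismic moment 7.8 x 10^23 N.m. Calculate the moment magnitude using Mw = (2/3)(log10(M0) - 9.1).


log10(M0) = log10(7.8 x 10^23) = 23.8921
Mw = 2/3 * (23.8921 - 9.1)
= 2/3 * 14.7921
= 9.86

9.86


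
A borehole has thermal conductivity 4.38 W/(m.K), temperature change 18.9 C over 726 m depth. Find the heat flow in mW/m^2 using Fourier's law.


q = k * dT / dz * 1000
= 4.38 * 18.9 / 726 * 1000
= 0.114025 * 1000
= 114.0248 mW/m^2

114.0248


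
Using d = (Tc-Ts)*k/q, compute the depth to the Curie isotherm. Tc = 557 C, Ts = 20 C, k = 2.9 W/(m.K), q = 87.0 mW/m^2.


T_Curie - T_surf = 557 - 20 = 537 C
Convert q to W/m^2: 87.0 mW/m^2 = 0.087 W/m^2
d = 537 * 2.9 / 0.087 = 17900.0 m

17900.0


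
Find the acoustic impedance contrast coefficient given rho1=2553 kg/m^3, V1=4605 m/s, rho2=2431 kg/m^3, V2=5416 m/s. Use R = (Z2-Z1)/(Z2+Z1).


Z1 = 2553 * 4605 = 11756565
Z2 = 2431 * 5416 = 13166296
R = (13166296 - 11756565) / (13166296 + 11756565) = 1409731 / 24922861 = 0.0566

0.0566


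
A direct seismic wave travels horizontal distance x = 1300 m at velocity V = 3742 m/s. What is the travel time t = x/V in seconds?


t = x / V
= 1300 / 3742
= 0.3474 s

0.3474


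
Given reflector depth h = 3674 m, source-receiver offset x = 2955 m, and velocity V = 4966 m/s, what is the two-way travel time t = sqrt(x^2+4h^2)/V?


x^2 + 4h^2 = 2955^2 + 4*3674^2 = 8732025 + 53993104 = 62725129
sqrt(62725129) = 7919.9198
t = 7919.9198 / 4966 = 1.5948 s

1.5948


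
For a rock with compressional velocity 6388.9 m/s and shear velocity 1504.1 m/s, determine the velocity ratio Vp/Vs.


Vp/Vs = 6388.9 / 1504.1
= 4.2477

4.2477


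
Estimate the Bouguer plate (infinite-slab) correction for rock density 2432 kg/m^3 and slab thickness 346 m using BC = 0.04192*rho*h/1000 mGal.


BC = 0.04192 * rho * h / 1000
= 0.04192 * 2432 * 346 / 1000
= 35.2745 mGal

35.2745


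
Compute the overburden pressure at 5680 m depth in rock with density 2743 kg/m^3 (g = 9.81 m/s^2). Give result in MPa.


P = rho * g * z / 1e6
= 2743 * 9.81 * 5680 / 1e6
= 152842154.4 / 1e6
= 152.8422 MPa

152.8422


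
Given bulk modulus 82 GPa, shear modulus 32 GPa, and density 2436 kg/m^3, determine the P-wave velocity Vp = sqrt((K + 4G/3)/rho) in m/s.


First compute the effective modulus:
K + 4G/3 = 82e9 + 4*32e9/3 = 124666666666.67 Pa
Then divide by density:
124666666666.67 / 2436 = 51176792.5561 Pa/(kg/m^3)
Take the square root:
Vp = sqrt(51176792.5561) = 7153.8 m/s

7153.8


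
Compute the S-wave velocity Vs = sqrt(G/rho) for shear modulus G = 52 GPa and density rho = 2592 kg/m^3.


Convert G to Pa: G = 52e9 Pa
Compute G/rho = 52e9 / 2592 = 20061728.3951
Vs = sqrt(20061728.3951) = 4479.03 m/s

4479.03


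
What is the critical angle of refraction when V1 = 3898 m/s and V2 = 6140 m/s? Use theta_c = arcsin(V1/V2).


V1/V2 = 3898/6140 = 0.634853
theta_c = arcsin(0.634853) = 39.4091 degrees

39.4091


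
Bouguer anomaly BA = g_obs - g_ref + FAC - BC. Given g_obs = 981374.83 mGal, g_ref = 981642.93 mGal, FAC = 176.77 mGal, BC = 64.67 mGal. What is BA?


BA = g_obs - g_ref + FAC - BC
= 981374.83 - 981642.93 + 176.77 - 64.67
= -156.0 mGal

-156.0


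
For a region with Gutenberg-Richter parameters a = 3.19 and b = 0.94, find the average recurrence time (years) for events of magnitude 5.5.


log10(N) = 3.19 - 0.94*5.5 = -1.98
N = 10^-1.98 = 0.010471
T = 1/N = 1/0.010471 = 95.4993 years

95.4993


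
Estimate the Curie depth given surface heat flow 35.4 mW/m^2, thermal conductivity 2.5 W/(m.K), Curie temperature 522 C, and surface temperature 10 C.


T_Curie - T_surf = 522 - 10 = 512 C
Convert q to W/m^2: 35.4 mW/m^2 = 0.0354 W/m^2
d = 512 * 2.5 / 0.0354 = 36158.19 m

36158.19


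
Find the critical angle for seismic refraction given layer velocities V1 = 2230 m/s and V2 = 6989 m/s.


V1/V2 = 2230/6989 = 0.319073
theta_c = arcsin(0.319073) = 18.6069 degrees

18.6069


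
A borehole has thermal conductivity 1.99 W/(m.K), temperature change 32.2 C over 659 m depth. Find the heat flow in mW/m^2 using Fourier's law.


q = k * dT / dz * 1000
= 1.99 * 32.2 / 659 * 1000
= 0.097235 * 1000
= 97.2352 mW/m^2

97.2352


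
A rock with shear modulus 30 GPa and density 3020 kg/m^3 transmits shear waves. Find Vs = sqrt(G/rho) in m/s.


Convert G to Pa: G = 30e9 Pa
Compute G/rho = 30e9 / 3020 = 9933774.8344
Vs = sqrt(9933774.8344) = 3151.79 m/s

3151.79


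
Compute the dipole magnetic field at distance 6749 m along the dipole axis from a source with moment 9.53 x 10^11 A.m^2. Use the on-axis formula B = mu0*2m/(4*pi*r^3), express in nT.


m = 9.53 x 10^11 = 953000000000 A.m^2
2m = 1906000000000 A.m^2
r^3 = 6749^3 = 307410207749
B = (4pi*10^-7) * 1906000000000 / (4*pi * 307410207749) * 1e9
= 2395150.239097 / 3863030601211.08 * 1e9
= 620.0184 nT

620.0184


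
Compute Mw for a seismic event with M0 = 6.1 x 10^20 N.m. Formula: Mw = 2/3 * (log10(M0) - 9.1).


log10(M0) = log10(6.1 x 10^20) = 20.7853
Mw = 2/3 * (20.7853 - 9.1)
= 2/3 * 11.6853
= 7.79

7.79


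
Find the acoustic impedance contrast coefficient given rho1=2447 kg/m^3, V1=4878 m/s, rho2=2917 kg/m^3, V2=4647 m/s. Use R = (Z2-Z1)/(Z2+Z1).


Z1 = 2447 * 4878 = 11936466
Z2 = 2917 * 4647 = 13555299
R = (13555299 - 11936466) / (13555299 + 11936466) = 1618833 / 25491765 = 0.0635

0.0635


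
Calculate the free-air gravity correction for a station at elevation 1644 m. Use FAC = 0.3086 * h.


FAC = 0.3086 * h
= 0.3086 * 1644
= 507.3384 mGal

507.3384


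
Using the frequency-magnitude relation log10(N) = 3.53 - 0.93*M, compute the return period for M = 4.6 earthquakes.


log10(N) = 3.53 - 0.93*4.6 = -0.748
N = 10^-0.748 = 0.178649
T = 1/N = 1/0.178649 = 5.5976 years

5.5976


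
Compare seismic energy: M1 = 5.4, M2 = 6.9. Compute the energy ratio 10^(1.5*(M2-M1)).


M2 - M1 = 6.9 - 5.4 = 1.5
1.5 * 1.5 = 2.25
ratio = 10^2.25 = 177.83

177.83


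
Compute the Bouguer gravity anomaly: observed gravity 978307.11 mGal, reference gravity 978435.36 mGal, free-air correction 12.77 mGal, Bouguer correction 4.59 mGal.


BA = g_obs - g_ref + FAC - BC
= 978307.11 - 978435.36 + 12.77 - 4.59
= -120.07 mGal

-120.07


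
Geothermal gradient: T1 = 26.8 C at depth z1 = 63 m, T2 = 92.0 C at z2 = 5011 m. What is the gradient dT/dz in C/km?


dT = 92.0 - 26.8 = 65.2 C
dz = 5011 - 63 = 4948 m
gradient = dT/dz * 1000 = 65.2/4948 * 1000 = 13.177 C/km

13.177


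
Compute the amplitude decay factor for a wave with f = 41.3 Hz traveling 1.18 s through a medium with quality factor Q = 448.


pi*f*t/Q = pi*41.3*1.18/448 = 0.341746
A/A0 = exp(-0.341746) = 0.710528

0.710528


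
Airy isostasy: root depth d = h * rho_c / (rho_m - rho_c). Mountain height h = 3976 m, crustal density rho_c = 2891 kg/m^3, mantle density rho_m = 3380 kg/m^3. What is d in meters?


rho_m - rho_c = 3380 - 2891 = 489
d = 3976 * 2891 / 489
= 11494616 / 489
= 23506.37 m

23506.37


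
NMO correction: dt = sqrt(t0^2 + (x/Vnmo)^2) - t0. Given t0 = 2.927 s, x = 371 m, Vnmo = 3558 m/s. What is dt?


x/Vnmo = 371/3558 = 0.104272
(x/Vnmo)^2 = 0.010873
t0^2 = 8.567329
sqrt(8.567329 + 0.010873) = 2.928857
dt = 2.928857 - 2.927 = 0.001857

0.001857


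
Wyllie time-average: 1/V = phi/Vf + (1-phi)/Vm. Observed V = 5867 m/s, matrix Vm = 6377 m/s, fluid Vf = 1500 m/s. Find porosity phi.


1/V - 1/Vm = 1/5867 - 1/6377 = 1.363e-05
1/Vf - 1/Vm = 1/1500 - 1/6377 = 0.00050985
phi = 1.363e-05 / 0.00050985 = 0.0267

0.0267


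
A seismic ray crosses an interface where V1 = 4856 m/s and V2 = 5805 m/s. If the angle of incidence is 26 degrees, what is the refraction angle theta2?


sin(theta1) = sin(26 deg) = 0.438371
sin(theta2) = V2/V1 * sin(theta1) = 5805/4856 * 0.438371 = 0.524041
theta2 = arcsin(0.524041) = 31.6037 degrees

31.6037


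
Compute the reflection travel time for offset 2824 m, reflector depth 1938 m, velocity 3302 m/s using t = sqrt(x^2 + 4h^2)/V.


x^2 + 4h^2 = 2824^2 + 4*1938^2 = 7974976 + 15023376 = 22998352
sqrt(22998352) = 4795.6597
t = 4795.6597 / 3302 = 1.4524 s

1.4524


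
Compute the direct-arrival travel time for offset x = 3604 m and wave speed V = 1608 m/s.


t = x / V
= 3604 / 1608
= 2.2413 s

2.2413


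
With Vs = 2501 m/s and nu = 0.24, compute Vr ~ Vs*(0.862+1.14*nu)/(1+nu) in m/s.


Numerator factor = 0.862 + 1.14*0.24 = 1.1356
Denominator = 1 + 0.24 = 1.24
Vr = 2501 * 1.1356 / 1.24 = 2290.43 m/s

2290.43


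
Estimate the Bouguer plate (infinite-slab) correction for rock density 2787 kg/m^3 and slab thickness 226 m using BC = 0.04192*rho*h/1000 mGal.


BC = 0.04192 * rho * h / 1000
= 0.04192 * 2787 * 226 / 1000
= 26.4038 mGal

26.4038


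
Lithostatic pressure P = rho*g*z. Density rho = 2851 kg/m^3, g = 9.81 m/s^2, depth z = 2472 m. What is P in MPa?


P = rho * g * z / 1e6
= 2851 * 9.81 * 2472 / 1e6
= 69137662.32 / 1e6
= 69.1377 MPa

69.1377


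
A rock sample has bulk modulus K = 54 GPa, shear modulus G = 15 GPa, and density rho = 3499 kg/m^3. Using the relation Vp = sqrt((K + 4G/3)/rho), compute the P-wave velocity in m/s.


First compute the effective modulus:
K + 4G/3 = 54e9 + 4*15e9/3 = 74000000000.0 Pa
Then divide by density:
74000000000.0 / 3499 = 21148899.6856 Pa/(kg/m^3)
Take the square root:
Vp = sqrt(21148899.6856) = 4598.79 m/s

4598.79


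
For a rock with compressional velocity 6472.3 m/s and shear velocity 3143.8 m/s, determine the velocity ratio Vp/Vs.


Vp/Vs = 6472.3 / 3143.8
= 2.0588

2.0588


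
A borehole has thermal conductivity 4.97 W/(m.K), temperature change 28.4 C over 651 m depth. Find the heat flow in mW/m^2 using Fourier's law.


q = k * dT / dz * 1000
= 4.97 * 28.4 / 651 * 1000
= 0.216817 * 1000
= 216.8172 mW/m^2

216.8172


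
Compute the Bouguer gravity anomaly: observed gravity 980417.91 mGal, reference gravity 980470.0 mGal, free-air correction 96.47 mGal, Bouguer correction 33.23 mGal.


BA = g_obs - g_ref + FAC - BC
= 980417.91 - 980470.0 + 96.47 - 33.23
= 11.15 mGal

11.15


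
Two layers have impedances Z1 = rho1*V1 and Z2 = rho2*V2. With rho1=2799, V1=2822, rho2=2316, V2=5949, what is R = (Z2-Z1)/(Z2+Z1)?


Z1 = 2799 * 2822 = 7898778
Z2 = 2316 * 5949 = 13777884
R = (13777884 - 7898778) / (13777884 + 7898778) = 5879106 / 21676662 = 0.2712

0.2712


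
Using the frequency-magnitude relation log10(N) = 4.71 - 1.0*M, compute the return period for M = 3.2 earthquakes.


log10(N) = 4.71 - 1.0*3.2 = 1.51
N = 10^1.51 = 32.359366
T = 1/N = 1/32.359366 = 0.0309 years

0.0309


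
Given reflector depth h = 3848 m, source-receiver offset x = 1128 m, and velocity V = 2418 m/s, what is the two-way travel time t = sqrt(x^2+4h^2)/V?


x^2 + 4h^2 = 1128^2 + 4*3848^2 = 1272384 + 59228416 = 60500800
sqrt(60500800) = 7778.226
t = 7778.226 / 2418 = 3.2168 s

3.2168


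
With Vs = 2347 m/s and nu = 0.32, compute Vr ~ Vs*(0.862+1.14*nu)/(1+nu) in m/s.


Numerator factor = 0.862 + 1.14*0.32 = 1.2268
Denominator = 1 + 0.32 = 1.32
Vr = 2347 * 1.2268 / 1.32 = 2181.29 m/s

2181.29


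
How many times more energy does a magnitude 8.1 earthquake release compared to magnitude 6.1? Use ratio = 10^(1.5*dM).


M2 - M1 = 8.1 - 6.1 = 2.0
1.5 * 2.0 = 3.0
ratio = 10^3.0 = 1000.0

1000.0
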